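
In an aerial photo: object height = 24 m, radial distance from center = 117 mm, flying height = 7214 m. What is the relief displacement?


d = h * r / H = 24 * 117 / 7214 = 0.39 mm

0.39 mm


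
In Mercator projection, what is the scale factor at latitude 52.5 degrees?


SF = 1 / cos(52.5) = 1 / 0.608761 = 1.643

1.643


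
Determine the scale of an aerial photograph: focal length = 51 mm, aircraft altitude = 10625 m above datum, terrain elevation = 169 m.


scale = f / (H - h) = 51 mm / 10456 m = 51 / 10456000 = 1:205020

1:205020


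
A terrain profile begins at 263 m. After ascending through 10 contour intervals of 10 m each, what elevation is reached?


elevation = 263 + 10 * 10 = 363 m

363 m


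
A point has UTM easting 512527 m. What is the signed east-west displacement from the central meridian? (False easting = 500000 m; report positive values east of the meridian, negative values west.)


displacement = 512527 - 500000 = 12527 m

12527 m


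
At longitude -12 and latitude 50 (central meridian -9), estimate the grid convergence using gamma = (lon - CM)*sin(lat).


gamma = (-12 - -9) * sin(50) = -3 * 0.766044 = -2.298 degrees

-2.298 degrees


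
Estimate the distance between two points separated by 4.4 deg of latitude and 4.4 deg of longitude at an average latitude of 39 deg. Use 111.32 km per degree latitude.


dlat_km = 4.4 * 111.32 = 489.808
dlon_km = 4.4 * 111.32 * cos(39) ≈ 380.652
dist = sqrt(489.808^2 + 380.652^2) ≈ 620.3 km

620.3 km


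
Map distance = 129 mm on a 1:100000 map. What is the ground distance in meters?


ground = 129 mm * 100000 / 1000 = 12900.0 m

12900.0 m


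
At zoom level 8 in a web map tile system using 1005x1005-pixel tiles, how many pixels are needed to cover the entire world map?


tiles per axis = 2^8 = 256
total tiles = 256^2 = 65536
pixels per axis = 256 * 1005 = 257280
total pixels = 257280^2 = 66192998400

66192998400 pixels


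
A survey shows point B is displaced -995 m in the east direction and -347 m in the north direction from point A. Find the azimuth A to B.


az = atan2(-995, -347) = -109.2 deg
adjusted to 0-360: 250.8 degrees

250.8 degrees


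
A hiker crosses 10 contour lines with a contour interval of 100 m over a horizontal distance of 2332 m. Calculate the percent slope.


elevation change = 10 * 100 = 1000 m
slope = 1000 / 2332 * 100 = 42.9%

42.9%


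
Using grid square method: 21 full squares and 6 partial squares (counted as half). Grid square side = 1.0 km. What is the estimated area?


effective squares = 21 + 6 * 0.5 = 24.0
area = 24.0 * 1.0 = 24.0 km^2

24.0 km^2


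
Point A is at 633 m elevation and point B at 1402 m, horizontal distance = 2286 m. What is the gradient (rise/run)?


gradient = (1402 - 633) / 2286 = 769 / 2286 = 0.3364

0.3364


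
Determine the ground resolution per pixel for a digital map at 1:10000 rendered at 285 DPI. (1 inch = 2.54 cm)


pixel_cm = 2.54 / 285 ≈ 0.008912 cm
ground = pixel_cm * 10000 / 100 = 2.54 * 10000 / (285 * 100) = 25400 / 28500 ≈ 0.89 m

0.89 m


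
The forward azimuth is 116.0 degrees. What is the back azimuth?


back azimuth = (116.0 + 180) mod 360 = 296.0 degrees

296.0 degrees


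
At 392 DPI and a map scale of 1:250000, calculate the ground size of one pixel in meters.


pixel_cm = 2.54 / 392 ≈ 0.00648 cm
ground = pixel_cm * 250000 / 100 = 2.54 * 250000 / (392 * 100) = 635000 / 39200 ≈ 16.2 m

16.2 m


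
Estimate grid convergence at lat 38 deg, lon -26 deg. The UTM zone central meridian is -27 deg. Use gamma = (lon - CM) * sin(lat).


gamma = (-26 - -27) * sin(38) = 1 * 0.615661 = 0.616 degrees

0.616 degrees


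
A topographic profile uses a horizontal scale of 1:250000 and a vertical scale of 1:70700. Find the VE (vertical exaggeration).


VE = horizontal_scale / vertical_scale = 250000 / 70700 ≈ 3.5

3.5x


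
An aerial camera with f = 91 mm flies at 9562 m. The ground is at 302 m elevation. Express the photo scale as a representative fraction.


scale = f / (H - h) = 91 mm / 9260 m = 91 / 9260000 = 1:101758

1:101758


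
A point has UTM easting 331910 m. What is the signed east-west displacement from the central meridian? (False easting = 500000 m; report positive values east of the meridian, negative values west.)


displacement = 331910 - 500000 = -168090 m

-168090 m


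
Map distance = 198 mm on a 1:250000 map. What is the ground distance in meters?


ground = 198 mm * 250000 / 1000 = 49500.0 m

49500.0 m


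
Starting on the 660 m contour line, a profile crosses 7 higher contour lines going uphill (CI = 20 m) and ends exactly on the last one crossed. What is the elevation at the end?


elevation = 660 + 7 * 20 = 800 m

800 m


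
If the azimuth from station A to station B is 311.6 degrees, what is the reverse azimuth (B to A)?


back azimuth = (311.6 + 180) mod 360 = 131.6 degrees

131.6 degrees


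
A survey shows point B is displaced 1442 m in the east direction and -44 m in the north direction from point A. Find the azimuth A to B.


az = atan2(1442, -44) = 91.7 deg
adjusted to 0-360: 91.7 degrees

91.7 degrees


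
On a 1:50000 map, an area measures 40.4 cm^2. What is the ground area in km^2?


ground_area = 40.4 * (50000/100)^2 = 10100000.0 m^2 = 10.1 km^2

10.1 km^2


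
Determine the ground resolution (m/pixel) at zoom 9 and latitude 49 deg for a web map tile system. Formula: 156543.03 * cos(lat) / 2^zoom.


res = 156543.03 * cos(49) / 2^9 = 156543.03 * 0.65605903 / 512 = 200.59 m/pixel

200.59 m/pixel


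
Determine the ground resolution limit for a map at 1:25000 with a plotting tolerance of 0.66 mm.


ground = 0.66 mm * 25000 / 1000 = 16.5 m

16.5 m


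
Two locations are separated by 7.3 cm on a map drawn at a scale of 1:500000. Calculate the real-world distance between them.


ground = 7.3 cm * 500000 / 100 = 36500.0 m = 36.5 km

36.5 km


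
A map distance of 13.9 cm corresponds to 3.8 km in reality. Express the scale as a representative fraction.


ground = 3.8 km = 380000 cm; RF denominator = ground / map = 380000 / 13.9 ≈ 27338; RF = 1:27338

1:27338


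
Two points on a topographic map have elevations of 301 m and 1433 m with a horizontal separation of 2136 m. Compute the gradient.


gradient = (1433 - 301) / 2136 = 1132 / 2136 = 0.53

0.53


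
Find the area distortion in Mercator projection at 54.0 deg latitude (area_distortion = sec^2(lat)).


area_distortion = 1/cos^2(54.0) = 2.894

2.894


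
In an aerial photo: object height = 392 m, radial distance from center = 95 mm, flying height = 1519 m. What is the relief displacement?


d = h * r / H = 392 * 95 / 1519 = 24.52 mm

24.52 mm


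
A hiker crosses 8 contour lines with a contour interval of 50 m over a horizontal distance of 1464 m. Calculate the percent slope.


elevation change = 8 * 50 = 400 m
slope = 400 / 1464 * 100 = 27.3%

27.3%


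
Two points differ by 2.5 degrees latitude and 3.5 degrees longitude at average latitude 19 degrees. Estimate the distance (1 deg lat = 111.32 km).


dlat_km = 2.5 * 111.32 = 278.3
dlon_km = 3.5 * 111.32 * cos(19) ≈ 368.393
dist = sqrt(278.3^2 + 368.393^2) ≈ 461.7 km

461.7 km


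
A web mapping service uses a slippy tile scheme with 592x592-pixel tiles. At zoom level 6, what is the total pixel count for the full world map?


tiles per axis = 2^6 = 64
total tiles = 64^2 = 4096
pixels per axis = 64 * 592 = 37888
total pixels = 37888^2 = 1435500544

1435500544 pixels


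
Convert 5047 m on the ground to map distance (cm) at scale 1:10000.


map_cm = 5047 * 100 / 10000 = 50.47 cm

50.47 cm


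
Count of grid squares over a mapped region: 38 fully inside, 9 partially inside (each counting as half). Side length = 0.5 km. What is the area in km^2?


effective squares = 38 + 9 * 0.5 = 42.5
area = 42.5 * 0.25 = 10.625 km^2

10.625 km^2


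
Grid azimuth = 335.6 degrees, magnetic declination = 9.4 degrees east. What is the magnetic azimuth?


magnetic azimuth = grid azimuth - declination (east +ve)
mag_az = 335.6 - 9.4 = 326.2 degrees

326.2 degrees


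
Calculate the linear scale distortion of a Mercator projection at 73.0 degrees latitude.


SF = 1 / cos(73.0) = 1 / 0.292372 = 3.42

3.42


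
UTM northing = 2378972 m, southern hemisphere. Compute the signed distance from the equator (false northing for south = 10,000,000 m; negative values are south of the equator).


For southern: actual = 2378972 - 10000000 = -7621028 m

-7621028 m


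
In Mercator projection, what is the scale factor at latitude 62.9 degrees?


SF = 1 / cos(62.9) = 1 / 0.455545 = 2.195

2.195


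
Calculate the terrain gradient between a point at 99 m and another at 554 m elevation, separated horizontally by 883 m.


gradient = (554 - 99) / 883 = 455 / 883 = 0.5153

0.5153


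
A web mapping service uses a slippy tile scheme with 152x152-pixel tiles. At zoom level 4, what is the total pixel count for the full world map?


tiles per axis = 2^4 = 16
total tiles = 16^2 = 256
pixels per axis = 16 * 152 = 2432
total pixels = 2432^2 = 5914624

5914624 pixels


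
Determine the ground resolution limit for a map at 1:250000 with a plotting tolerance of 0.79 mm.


ground = 0.79 mm * 250000 / 1000 = 197.5 m

197.5 m


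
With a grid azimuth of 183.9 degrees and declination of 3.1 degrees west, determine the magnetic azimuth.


magnetic azimuth = grid azimuth - declination (east +ve)
mag_az = 183.9 - -3.1 = 187.0 degrees

187.0 degrees


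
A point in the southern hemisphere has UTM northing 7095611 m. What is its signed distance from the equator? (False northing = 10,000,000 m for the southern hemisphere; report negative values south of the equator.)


For southern: actual = 7095611 - 10000000 = -2904389 m

-2904389 m


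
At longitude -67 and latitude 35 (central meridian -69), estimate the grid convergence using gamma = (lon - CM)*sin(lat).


gamma = (-67 - -69) * sin(35) = 2 * 0.573576 = 1.147 degrees

1.147 degrees


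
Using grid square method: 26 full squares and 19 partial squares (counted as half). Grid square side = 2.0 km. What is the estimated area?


effective squares = 26 + 19 * 0.5 = 35.5
area = 35.5 * 4.0 = 142.0 km^2

142.0 km^2


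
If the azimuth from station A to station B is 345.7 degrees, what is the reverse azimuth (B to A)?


back azimuth = (345.7 + 180) mod 360 = 165.7 degrees

165.7 degrees


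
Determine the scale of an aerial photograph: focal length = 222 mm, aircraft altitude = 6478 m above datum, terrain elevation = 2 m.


scale = f / (H - h) = 222 mm / 6476 m = 222 / 6476000 = 1:29171

1:29171


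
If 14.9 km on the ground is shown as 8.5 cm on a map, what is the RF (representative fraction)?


ground = 14.9 km = 1490000 cm; RF denominator = ground / map = 1490000 / 8.5 ≈ 175294; RF = 1:175294

1:175294


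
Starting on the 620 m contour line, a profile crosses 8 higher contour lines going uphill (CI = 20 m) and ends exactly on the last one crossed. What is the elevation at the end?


elevation = 620 + 8 * 20 = 780 m

780 m


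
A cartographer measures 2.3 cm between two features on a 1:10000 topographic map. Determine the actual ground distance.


ground = 2.3 cm * 10000 / 100 = 230.0 m

230.0 m


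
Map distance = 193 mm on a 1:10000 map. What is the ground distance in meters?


ground = 193 mm * 10000 / 1000 = 1930.0 m

1930.0 m


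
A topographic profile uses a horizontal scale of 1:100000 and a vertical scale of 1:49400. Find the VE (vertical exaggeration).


VE = horizontal_scale / vertical_scale = 100000 / 49400 ≈ 2.0

2.0x


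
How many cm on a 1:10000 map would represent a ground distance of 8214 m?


map_cm = 8214 * 100 / 10000 = 82.14 cm

82.14 cm


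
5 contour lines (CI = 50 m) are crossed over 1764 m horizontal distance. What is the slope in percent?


elevation change = 5 * 50 = 250 m
slope = 250 / 1764 * 100 = 14.2%

14.2%


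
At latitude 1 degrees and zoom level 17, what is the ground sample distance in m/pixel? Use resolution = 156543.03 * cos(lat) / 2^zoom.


res = 156543.03 * cos(1) / 2^17 = 156543.03 * 0.9998477 / 131072 = 1.19 m/pixel

1.19 m/pixel


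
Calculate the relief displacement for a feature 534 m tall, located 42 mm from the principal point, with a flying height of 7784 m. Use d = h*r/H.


d = h * r / H = 534 * 42 / 7784 = 2.88 mm

2.88 mm


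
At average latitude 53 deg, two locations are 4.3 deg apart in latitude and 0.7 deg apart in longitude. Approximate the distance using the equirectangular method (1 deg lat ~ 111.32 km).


dlat_km = 4.3 * 111.32 = 478.676
dlon_km = 0.7 * 111.32 * cos(53) ≈ 46.896
dist = sqrt(478.676^2 + 46.896^2) ≈ 481.0 km

481.0 km


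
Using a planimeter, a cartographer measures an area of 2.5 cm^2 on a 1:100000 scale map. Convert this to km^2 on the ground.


ground_area = 2.5 * (100000/100)^2 = 2500000.0 m^2 = 2.5 km^2

2.5 km^2


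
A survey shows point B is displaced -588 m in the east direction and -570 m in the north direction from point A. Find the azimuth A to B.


az = atan2(-588, -570) = -134.1 deg
adjusted to 0-360: 225.9 degrees

225.9 degrees


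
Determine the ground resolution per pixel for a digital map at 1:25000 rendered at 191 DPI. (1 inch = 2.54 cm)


pixel_cm = 2.54 / 191 ≈ 0.013298 cm
ground = pixel_cm * 25000 / 100 = 2.54 * 25000 / (191 * 100) = 63500 / 19100 ≈ 3.32 m

3.32 m


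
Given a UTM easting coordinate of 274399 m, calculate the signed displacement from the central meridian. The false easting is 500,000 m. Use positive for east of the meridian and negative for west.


displacement = 274399 - 500000 = -225601 m

-225601 m


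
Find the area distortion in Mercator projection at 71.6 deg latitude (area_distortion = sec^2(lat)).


area_distortion = 1/cos^2(71.6) = 10.037

10.037


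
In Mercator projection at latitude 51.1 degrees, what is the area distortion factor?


area_distortion = 1/cos^2(51.1) = 2.536

2.536


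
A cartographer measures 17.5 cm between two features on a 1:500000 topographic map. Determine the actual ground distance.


ground = 17.5 cm * 500000 / 100 = 87500.0 m = 87.5 km

87.5 km


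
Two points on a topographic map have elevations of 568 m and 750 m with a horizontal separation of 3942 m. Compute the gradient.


gradient = (750 - 568) / 3942 = 182 / 3942 = 0.0462

0.0462


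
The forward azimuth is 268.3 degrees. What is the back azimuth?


back azimuth = (268.3 + 180) mod 360 = 88.3 degrees

88.3 degrees


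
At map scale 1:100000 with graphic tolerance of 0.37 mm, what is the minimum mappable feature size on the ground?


ground = 0.37 mm * 100000 / 1000 = 37.0 m

37.0 m


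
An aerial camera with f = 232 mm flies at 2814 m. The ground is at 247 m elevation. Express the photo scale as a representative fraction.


scale = f / (H - h) = 232 mm / 2567 m = 232 / 2567000 = 1:11065

1:11065


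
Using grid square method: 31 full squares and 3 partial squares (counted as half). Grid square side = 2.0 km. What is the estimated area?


effective squares = 31 + 3 * 0.5 = 32.5
area = 32.5 * 4.0 = 130.0 km^2

130.0 km^2


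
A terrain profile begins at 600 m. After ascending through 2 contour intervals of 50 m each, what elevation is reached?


elevation = 600 + 2 * 50 = 700 m

700 m


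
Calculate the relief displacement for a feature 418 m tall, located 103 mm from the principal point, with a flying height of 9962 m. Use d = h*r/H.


d = h * r / H = 418 * 103 / 9962 = 4.32 mm

4.32 mm


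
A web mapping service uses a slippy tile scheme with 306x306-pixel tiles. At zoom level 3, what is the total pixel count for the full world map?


tiles per axis = 2^3 = 8
total tiles = 8^2 = 64
pixels per axis = 8 * 306 = 2448
total pixels = 2448^2 = 5992704

5992704 pixels


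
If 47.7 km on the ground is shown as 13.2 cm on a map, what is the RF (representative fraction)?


ground = 47.7 km = 4770000 cm; RF denominator = ground / map = 4770000 / 13.2 ≈ 361364; RF = 1:361364

1:361364


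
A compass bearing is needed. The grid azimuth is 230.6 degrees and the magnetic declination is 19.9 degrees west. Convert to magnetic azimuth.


magnetic azimuth = grid azimuth - declination (east +ve)
mag_az = 230.6 - -19.9 = 250.5 degrees

250.5 degrees


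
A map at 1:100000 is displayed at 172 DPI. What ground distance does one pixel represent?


pixel_cm = 2.54 / 172 ≈ 0.014767 cm
ground = pixel_cm * 100000 / 100 = 2.54 * 100000 / (172 * 100) = 254000 / 17200 ≈ 14.77 m

14.77 m


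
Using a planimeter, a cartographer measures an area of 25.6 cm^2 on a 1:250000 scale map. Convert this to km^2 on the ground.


ground_area = 25.6 * (250000/100)^2 = 160000000.0 m^2 = 160.0 km^2

160.0 km^2


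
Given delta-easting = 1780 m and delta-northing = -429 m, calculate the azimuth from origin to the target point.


az = atan2(1780, -429) = 103.6 deg
adjusted to 0-360: 103.6 degrees

103.6 degrees


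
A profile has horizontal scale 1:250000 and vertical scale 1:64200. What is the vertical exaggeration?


VE = horizontal_scale / vertical_scale = 250000 / 64200 ≈ 3.9

3.9x


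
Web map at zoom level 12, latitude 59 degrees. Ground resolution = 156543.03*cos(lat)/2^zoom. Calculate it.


res = 156543.03 * cos(59) / 2^12 = 156543.03 * 0.51503807 / 4096 = 19.68 m/pixel

19.68 m/pixel


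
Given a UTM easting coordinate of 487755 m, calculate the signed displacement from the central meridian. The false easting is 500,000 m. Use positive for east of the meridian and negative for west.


displacement = 487755 - 500000 = -12245 m

-12245 m


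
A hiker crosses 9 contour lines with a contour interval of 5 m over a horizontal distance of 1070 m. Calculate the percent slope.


elevation change = 9 * 5 = 45 m
slope = 45 / 1070 * 100 = 4.2%

4.2%


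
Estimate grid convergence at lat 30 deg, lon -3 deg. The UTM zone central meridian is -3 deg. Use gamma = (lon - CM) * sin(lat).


gamma = (-3 - -3) * sin(30) = 0 * 0.5 = 0.0 degrees

0.0 degrees


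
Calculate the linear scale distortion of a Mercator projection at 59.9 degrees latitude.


SF = 1 / cos(59.9) = 1 / 0.501511 = 1.994

1.994


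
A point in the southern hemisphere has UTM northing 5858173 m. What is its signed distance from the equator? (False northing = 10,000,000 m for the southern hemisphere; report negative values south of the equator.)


For southern: actual = 5858173 - 10000000 = -4141827 m

-4141827 m


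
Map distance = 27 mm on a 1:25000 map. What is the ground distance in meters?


ground = 27 mm * 25000 / 1000 = 675.0 m

675.0 m


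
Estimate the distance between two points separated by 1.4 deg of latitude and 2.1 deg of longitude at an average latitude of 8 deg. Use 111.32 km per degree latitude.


dlat_km = 1.4 * 111.32 = 155.848
dlon_km = 2.1 * 111.32 * cos(8) ≈ 231.497
dist = sqrt(155.848^2 + 231.497^2) ≈ 279.1 km

279.1 km


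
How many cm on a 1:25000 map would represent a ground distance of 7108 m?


map_cm = 7108 * 100 / 25000 = 28.432 cm ≈ 28.43 cm

28.43 cm


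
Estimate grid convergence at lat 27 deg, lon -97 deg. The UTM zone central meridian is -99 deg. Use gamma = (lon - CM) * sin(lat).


gamma = (-97 - -99) * sin(27) = 2 * 0.45399 = 0.908 degrees

0.908 degrees


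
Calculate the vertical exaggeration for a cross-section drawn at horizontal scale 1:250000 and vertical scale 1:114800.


VE = horizontal_scale / vertical_scale = 250000 / 114800 ≈ 2.2

2.2x


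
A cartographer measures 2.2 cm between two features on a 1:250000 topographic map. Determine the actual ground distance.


ground = 2.2 cm * 250000 / 100 = 5500.0 m = 5.5 km

5.5 km


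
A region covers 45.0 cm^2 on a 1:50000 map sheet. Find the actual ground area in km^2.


ground_area = 45.0 * (50000/100)^2 = 11250000.0 m^2 = 11.25 km^2

11.25 km^2


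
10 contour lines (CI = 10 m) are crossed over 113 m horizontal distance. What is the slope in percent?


elevation change = 10 * 10 = 100 m
slope = 100 / 113 * 100 = 88.5%

88.5%


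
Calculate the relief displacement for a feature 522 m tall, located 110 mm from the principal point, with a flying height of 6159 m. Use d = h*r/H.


d = h * r / H = 522 * 110 / 6159 = 9.32 mm

9.32 mm


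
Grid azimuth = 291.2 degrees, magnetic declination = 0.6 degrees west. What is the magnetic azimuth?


magnetic azimuth = grid azimuth - declination (east +ve)
mag_az = 291.2 - -0.6 = 291.8 degrees

291.8 degrees


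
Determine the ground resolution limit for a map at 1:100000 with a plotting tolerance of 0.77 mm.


ground = 0.77 mm * 100000 / 1000 = 77.0 m

77.0 m


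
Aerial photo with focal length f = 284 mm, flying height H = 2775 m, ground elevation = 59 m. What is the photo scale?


scale = f / (H - h) = 284 mm / 2716 m = 284 / 2716000 = 1:9563

1:9563


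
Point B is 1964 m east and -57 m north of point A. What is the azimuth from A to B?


az = atan2(1964, -57) = 91.7 deg
adjusted to 0-360: 91.7 degrees

91.7 degrees


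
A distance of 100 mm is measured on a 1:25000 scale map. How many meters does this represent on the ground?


ground = 100 mm * 25000 / 1000 = 2500.0 m

2500.0 m


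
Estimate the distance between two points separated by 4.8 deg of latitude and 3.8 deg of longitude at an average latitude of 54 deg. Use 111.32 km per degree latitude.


dlat_km = 4.8 * 111.32 = 534.336
dlon_km = 3.8 * 111.32 * cos(54) ≈ 248.643
dist = sqrt(534.336^2 + 248.643^2) ≈ 589.4 km

589.4 km


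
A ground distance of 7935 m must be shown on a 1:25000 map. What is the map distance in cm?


map_cm = 7935 * 100 / 25000 = 31.74 cm

31.74 cm


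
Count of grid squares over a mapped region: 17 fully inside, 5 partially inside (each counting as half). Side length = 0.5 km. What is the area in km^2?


effective squares = 17 + 5 * 0.5 = 19.5
area = 19.5 * 0.25 = 4.875 km^2

4.875 km^2


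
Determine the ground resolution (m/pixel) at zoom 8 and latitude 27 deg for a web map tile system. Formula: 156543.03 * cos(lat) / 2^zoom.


res = 156543.03 * cos(27) / 2^8 = 156543.03 * 0.89100652 / 256 = 544.85 m/pixel

544.85 m/pixel


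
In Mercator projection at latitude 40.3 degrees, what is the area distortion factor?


area_distortion = 1/cos^2(40.3) = 1.719

1.719


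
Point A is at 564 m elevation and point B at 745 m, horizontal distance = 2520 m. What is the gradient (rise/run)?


gradient = (745 - 564) / 2520 = 181 / 2520 = 0.0718

0.0718


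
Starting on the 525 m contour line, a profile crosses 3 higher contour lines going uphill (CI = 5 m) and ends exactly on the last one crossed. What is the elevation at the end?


elevation = 525 + 3 * 5 = 540 m

540 m


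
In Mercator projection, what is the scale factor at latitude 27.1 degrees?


SF = 1 / cos(27.1) = 1 / 0.890213 = 1.123

1.123


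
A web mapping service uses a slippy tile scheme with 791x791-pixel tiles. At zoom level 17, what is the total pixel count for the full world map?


tiles per axis = 2^17 = 131072
total tiles = 131072^2 = 17179869184
pixels per axis = 131072 * 791 = 103677952
total pixels = 103677952^2 = 10749117730914304

10749117730914304 pixels


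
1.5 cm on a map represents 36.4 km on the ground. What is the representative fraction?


ground = 36.4 km = 3640000 cm; RF denominator = ground / map = 3640000 / 1.5 ≈ 2426667; RF = 1:2426667

1:2426667


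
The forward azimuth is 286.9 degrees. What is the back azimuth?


back azimuth = (286.9 + 180) mod 360 = 106.9 degrees

106.9 degrees


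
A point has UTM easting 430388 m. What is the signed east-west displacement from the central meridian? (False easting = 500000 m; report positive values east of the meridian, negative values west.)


displacement = 430388 - 500000 = -69612 m

-69612 m


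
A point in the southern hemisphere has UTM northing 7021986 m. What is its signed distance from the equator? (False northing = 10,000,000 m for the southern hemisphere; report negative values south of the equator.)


For southern: actual = 7021986 - 10000000 = -2978014 m

-2978014 m


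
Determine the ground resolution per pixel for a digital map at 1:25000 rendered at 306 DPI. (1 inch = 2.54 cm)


pixel_cm = 2.54 / 306 ≈ 0.008301 cm
ground = pixel_cm * 25000 / 100 = 2.54 * 25000 / (306 * 100) = 63500 / 30600 ≈ 2.08 m

2.08 m


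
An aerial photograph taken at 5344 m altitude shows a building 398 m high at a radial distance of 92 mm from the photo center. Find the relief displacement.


d = h * r / H = 398 * 92 / 5344 = 6.85 mm

6.85 mm


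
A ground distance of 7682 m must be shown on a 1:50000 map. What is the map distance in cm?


map_cm = 7682 * 100 / 50000 = 15.364 cm ≈ 15.36 cm

15.36 cm


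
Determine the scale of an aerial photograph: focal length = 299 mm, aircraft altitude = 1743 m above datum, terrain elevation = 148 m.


scale = f / (H - h) = 299 mm / 1595 m = 299 / 1595000 = 1:5334

1:5334


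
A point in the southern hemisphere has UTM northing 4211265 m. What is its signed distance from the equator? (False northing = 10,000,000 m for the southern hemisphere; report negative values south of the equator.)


For southern: actual = 4211265 - 10000000 = -5788735 m

-5788735 m


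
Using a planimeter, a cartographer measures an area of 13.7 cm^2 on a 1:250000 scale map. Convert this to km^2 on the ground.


ground_area = 13.7 * (250000/100)^2 = 85625000.0 m^2 = 85.625 km^2

85.625 km^2


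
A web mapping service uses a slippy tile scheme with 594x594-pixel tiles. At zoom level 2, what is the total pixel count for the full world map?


tiles per axis = 2^2 = 4
total tiles = 4^2 = 16
pixels per axis = 4 * 594 = 2376
total pixels = 2376^2 = 5645376

5645376 pixels


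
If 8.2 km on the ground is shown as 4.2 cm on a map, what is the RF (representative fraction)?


ground = 8.2 km = 820000 cm; RF denominator = ground / map = 820000 / 4.2 ≈ 195238; RF = 1:195238

1:195238


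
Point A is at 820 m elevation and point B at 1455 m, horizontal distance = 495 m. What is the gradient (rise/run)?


gradient = (1455 - 820) / 495 = 635 / 495 = 1.2828

1.2828


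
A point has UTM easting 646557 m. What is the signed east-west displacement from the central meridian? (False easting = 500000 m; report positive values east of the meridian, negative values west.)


displacement = 646557 - 500000 = 146557 m

146557 m


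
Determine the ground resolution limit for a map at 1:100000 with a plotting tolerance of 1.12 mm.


ground = 1.12 mm * 100000 / 1000 = 112.0 m

112.0 m


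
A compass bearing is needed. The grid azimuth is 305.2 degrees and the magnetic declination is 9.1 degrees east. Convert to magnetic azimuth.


magnetic azimuth = grid azimuth - declination (east +ve)
mag_az = 305.2 - 9.1 = 296.1 degrees

296.1 degrees


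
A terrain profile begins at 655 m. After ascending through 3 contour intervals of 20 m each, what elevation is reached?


elevation = 655 + 3 * 20 = 715 m

715 m


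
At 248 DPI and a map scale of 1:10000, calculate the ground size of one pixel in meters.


pixel_cm = 2.54 / 248 ≈ 0.010242 cm
ground = pixel_cm * 10000 / 100 = 2.54 * 10000 / (248 * 100) = 25400 / 24800 ≈ 1.02 m

1.02 m


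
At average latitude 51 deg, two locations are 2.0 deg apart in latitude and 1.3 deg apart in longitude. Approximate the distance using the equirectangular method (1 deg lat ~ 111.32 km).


dlat_km = 2.0 * 111.32 = 222.64
dlon_km = 1.3 * 111.32 * cos(51) ≈ 91.073
dist = sqrt(222.64^2 + 91.073^2) ≈ 240.5 km

240.5 km


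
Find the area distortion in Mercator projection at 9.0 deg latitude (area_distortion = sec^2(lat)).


area_distortion = 1/cos^2(9.0) = 1.025

1.025


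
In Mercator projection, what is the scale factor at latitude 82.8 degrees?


SF = 1 / cos(82.8) = 1 / 0.125333 = 7.979

7.979


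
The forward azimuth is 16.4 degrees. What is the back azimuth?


back azimuth = (16.4 + 180) mod 360 = 196.4 degrees

196.4 degrees


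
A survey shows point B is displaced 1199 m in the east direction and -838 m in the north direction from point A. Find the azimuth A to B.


az = atan2(1199, -838) = 125.0 deg
adjusted to 0-360: 125.0 degrees

125.0 degrees


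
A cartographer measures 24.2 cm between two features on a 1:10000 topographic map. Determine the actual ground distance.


ground = 24.2 cm * 10000 / 100 = 2420.0 m = 2.42 km

2.42 km


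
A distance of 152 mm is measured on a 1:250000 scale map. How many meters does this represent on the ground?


ground = 152 mm * 250000 / 1000 = 38000.0 m

38000.0 m


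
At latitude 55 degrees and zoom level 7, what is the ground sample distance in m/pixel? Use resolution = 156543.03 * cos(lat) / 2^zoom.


res = 156543.03 * cos(55) / 2^7 = 156543.03 * 0.57357644 / 128 = 701.48 m/pixel

701.48 m/pixel


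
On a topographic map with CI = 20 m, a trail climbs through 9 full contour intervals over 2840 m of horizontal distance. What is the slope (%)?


elevation change = 9 * 20 = 180 m
slope = 180 / 2840 * 100 = 6.3%

6.3%


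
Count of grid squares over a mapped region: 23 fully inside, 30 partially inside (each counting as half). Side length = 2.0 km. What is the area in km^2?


effective squares = 23 + 30 * 0.5 = 38.0
area = 38.0 * 4.0 = 152.0 km^2

152.0 km^2


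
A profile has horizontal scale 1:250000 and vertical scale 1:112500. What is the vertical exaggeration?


VE = horizontal_scale / vertical_scale = 250000 / 112500 ≈ 2.2

2.2x


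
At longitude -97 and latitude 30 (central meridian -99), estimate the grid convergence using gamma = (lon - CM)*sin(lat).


gamma = (-97 - -99) * sin(30) = 2 * 0.5 = 1.0 degrees

1.0 degrees


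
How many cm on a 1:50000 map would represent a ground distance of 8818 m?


map_cm = 8818 * 100 / 50000 = 17.636 cm ≈ 17.64 cm

17.64 cm


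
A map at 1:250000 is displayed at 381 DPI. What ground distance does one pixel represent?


pixel_cm = 2.54 / 381 ≈ 0.006667 cm
ground = pixel_cm * 250000 / 100 = 2.54 * 250000 / (381 * 100) = 635000 / 38100 ≈ 16.67 m

16.67 m


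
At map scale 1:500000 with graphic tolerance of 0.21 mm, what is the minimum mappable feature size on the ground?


ground = 0.21 mm * 500000 / 1000 = 105.0 m

105.0 m


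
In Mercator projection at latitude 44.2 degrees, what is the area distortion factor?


area_distortion = 1/cos^2(44.2) = 1.946

1.946


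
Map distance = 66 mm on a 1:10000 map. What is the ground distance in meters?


ground = 66 mm * 10000 / 1000 = 660.0 m

660.0 m


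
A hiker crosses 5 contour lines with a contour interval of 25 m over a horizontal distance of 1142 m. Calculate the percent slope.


elevation change = 5 * 25 = 125 m
slope = 125 / 1142 * 100 = 10.9%

10.9%


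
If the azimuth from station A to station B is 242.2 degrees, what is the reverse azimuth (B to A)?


back azimuth = (242.2 + 180) mod 360 = 62.2 degrees

62.2 degrees


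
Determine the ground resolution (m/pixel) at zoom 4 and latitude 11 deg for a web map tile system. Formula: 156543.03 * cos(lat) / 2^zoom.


res = 156543.03 * cos(11) / 2^4 = 156543.03 * 0.98162718 / 16 = 9604.18 m/pixel

9604.18 m/pixel


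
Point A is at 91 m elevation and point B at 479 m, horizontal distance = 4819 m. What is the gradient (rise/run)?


gradient = (479 - 91) / 4819 = 388 / 4819 = 0.0805

0.0805


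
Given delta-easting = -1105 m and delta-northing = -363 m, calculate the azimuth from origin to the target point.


az = atan2(-1105, -363) = -108.2 deg
adjusted to 0-360: 251.8 degrees

251.8 degrees


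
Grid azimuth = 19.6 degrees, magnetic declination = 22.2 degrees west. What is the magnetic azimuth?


magnetic azimuth = grid azimuth - declination (east +ve)
mag_az = 19.6 - -22.2 = 41.8 degrees

41.8 degrees


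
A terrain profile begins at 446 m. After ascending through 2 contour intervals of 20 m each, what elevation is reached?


elevation = 446 + 2 * 20 = 486 m

486 m


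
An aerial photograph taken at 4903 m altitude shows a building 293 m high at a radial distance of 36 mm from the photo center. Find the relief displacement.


d = h * r / H = 293 * 36 / 4903 = 2.15 mm

2.15 mm


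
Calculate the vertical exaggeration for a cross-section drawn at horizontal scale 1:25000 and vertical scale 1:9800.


VE = horizontal_scale / vertical_scale = 25000 / 9800 ≈ 2.6

2.6x


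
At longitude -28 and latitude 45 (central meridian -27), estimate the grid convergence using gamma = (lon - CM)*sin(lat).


gamma = (-28 - -27) * sin(45) = -1 * 0.707107 = -0.707 degrees

-0.707 degrees


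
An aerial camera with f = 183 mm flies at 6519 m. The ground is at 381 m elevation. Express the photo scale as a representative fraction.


scale = f / (H - h) = 183 mm / 6138 m = 183 / 6138000 = 1:33541

1:33541


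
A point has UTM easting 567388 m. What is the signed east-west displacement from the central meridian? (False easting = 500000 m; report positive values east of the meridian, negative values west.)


displacement = 567388 - 500000 = 67388 m

67388 m


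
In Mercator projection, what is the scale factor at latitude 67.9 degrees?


SF = 1 / cos(67.9) = 1 / 0.376224 = 2.658

2.658


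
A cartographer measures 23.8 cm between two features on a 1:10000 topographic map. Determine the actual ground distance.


ground = 23.8 cm * 10000 / 100 = 2380.0 m = 2.38 km

2.38 km


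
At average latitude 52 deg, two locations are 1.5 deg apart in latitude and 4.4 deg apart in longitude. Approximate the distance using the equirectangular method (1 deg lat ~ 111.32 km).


dlat_km = 1.5 * 111.32 = 166.98
dlon_km = 4.4 * 111.32 * cos(52) ≈ 301.556
dist = sqrt(166.98^2 + 301.556^2) ≈ 344.7 km

344.7 km


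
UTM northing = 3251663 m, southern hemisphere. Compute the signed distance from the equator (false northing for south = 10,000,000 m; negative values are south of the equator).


For southern: actual = 3251663 - 10000000 = -6748337 m

-6748337 m


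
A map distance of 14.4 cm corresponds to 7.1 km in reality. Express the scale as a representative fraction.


ground = 7.1 km = 710000 cm; RF denominator = ground / map = 710000 / 14.4 ≈ 49306; RF = 1:49306

1:49306


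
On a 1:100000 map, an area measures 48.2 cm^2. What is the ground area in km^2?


ground_area = 48.2 * (100000/100)^2 = 48200000.0 m^2 = 48.2 km^2

48.2 km^2


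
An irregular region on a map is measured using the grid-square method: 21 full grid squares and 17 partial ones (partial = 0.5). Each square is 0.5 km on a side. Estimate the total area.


effective squares = 21 + 17 * 0.5 = 29.5
area = 29.5 * 0.25 = 7.375 km^2

7.375 km^2


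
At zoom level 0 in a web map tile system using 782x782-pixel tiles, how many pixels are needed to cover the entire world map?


tiles per axis = 2^0 = 1
total tiles = 1^2 = 1
pixels per axis = 1 * 782 = 782
total pixels = 782^2 = 611524

611524 pixels


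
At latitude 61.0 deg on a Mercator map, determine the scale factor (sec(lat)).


SF = 1 / cos(61.0) = 1 / 0.48481 = 2.063

2.063


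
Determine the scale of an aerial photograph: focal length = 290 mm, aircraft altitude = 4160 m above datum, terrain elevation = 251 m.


scale = f / (H - h) = 290 mm / 3909 m = 290 / 3909000 = 1:13479

1:13479


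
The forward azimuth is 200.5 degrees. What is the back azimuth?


back azimuth = (200.5 + 180) mod 360 = 20.5 degrees

20.5 degrees


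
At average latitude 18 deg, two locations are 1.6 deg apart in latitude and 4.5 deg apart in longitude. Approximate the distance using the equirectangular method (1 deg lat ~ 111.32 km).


dlat_km = 1.6 * 111.32 = 178.112
dlon_km = 4.5 * 111.32 * cos(18) ≈ 476.422
dist = sqrt(178.112^2 + 476.422^2) ≈ 508.6 km

508.6 km


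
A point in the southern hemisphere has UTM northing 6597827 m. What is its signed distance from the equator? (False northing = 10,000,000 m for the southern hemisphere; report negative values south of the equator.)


For southern: actual = 6597827 - 10000000 = -3402173 m

-3402173 m


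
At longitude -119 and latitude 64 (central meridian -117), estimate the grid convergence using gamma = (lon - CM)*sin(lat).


gamma = (-119 - -117) * sin(64) = -2 * 0.898794 = -1.798 degrees

-1.798 degrees


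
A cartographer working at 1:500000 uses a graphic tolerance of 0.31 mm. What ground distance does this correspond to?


ground = 0.31 mm * 500000 / 1000 = 155.0 m

155.0 m


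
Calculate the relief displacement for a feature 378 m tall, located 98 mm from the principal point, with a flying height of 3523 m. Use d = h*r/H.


d = h * r / H = 378 * 98 / 3523 = 10.51 mm

10.51 mm


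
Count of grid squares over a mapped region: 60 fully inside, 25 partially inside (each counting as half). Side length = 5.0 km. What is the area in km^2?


effective squares = 60 + 25 * 0.5 = 72.5
area = 72.5 * 25.0 = 1812.5 km^2

1812.5 km^2


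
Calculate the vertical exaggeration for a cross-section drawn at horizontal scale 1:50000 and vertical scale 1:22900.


VE = horizontal_scale / vertical_scale = 50000 / 22900 ≈ 2.2

2.2x


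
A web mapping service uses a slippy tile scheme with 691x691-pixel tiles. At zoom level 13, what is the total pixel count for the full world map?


tiles per axis = 2^13 = 8192
total tiles = 8192^2 = 67108864
pixels per axis = 8192 * 691 = 5660672
total pixels = 5660672^2 = 32043207491584

32043207491584 pixels


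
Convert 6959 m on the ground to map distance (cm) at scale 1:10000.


map_cm = 6959 * 100 / 10000 = 69.59 cm

69.59 cm


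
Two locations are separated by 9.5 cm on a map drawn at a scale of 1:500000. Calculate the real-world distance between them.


ground = 9.5 cm * 500000 / 100 = 47500.0 m = 47.5 km

47.5 km


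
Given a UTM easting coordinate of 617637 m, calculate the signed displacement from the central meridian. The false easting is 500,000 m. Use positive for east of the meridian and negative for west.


displacement = 617637 - 500000 = 117637 m

117637 m


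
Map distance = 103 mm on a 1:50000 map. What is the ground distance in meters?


ground = 103 mm * 50000 / 1000 = 5150.0 m

5150.0 m


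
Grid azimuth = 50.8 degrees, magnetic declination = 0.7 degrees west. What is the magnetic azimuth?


magnetic azimuth = grid azimuth - declination (east +ve)
mag_az = 50.8 - -0.7 = 51.5 degrees

51.5 degrees


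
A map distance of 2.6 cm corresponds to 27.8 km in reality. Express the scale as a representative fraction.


ground = 27.8 km = 2780000 cm; RF denominator = ground / map = 2780000 / 2.6 ≈ 1069231; RF = 1:1069231

1:1069231


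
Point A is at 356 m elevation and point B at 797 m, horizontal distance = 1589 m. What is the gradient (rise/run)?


gradient = (797 - 356) / 1589 = 441 / 1589 = 0.2775

0.2775


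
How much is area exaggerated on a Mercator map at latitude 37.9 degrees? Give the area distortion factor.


area_distortion = 1/cos^2(37.9) = 1.606

1.606


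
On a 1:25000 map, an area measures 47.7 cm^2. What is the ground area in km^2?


ground_area = 47.7 * (25000/100)^2 = 2981250.0 m^2 = 2.98125 km^2 ≈ 2.981 km^2

2.981 km^2


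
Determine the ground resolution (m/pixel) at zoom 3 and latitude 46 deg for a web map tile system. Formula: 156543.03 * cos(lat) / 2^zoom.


res = 156543.03 * cos(46) / 2^3 = 156543.03 * 0.69465837 / 8 = 13592.99 m/pixel

13592.99 m/pixel
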